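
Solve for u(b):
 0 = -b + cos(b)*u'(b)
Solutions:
 u(b) = C1 + Integral(b/cos(b), b)


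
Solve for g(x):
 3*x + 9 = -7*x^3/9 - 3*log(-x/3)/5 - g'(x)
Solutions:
 g(x) = C1 - 7*x^4/36 - 3*x^2/2 - 3*x*log(-x)/5 + 3*x*(-14 + log(3))/5


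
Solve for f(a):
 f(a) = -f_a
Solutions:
 f(a) = C1*exp(-a)


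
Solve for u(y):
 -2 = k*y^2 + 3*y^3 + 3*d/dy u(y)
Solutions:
 u(y) = C1 - k*y^3/9 - y^4/4 - 2*y/3


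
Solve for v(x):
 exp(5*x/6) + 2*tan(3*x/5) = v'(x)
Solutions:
 v(x) = C1 + 6*exp(5*x/6)/5 - 10*log(cos(3*x/5))/3


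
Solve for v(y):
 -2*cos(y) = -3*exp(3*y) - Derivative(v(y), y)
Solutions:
 v(y) = C1 - exp(3*y) + 2*sin(y)


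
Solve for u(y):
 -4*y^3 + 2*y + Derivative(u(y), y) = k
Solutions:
 u(y) = C1 + k*y + y^4 - y^2


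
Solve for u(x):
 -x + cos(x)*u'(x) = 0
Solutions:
 u(x) = C1 + Integral(x/cos(x), x)


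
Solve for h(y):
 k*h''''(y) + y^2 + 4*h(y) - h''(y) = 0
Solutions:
 h(y) = C1*exp(-sqrt(2)*y*sqrt((1 - sqrt(1 - 16*k))/k)/2) + C2*exp(sqrt(2)*y*sqrt((1 - sqrt(1 - 16*k))/k)/2) + C3*exp(-sqrt(2)*y*sqrt((sqrt(1 - 16*k) + 1)/k)/2) + C4*exp(sqrt(2)*y*sqrt((sqrt(1 - 16*k) + 1)/k)/2) - y^2/4 - 1/8


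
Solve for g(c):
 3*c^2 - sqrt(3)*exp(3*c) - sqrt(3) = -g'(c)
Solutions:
 g(c) = C1 - c^3 + sqrt(3)*c + sqrt(3)*exp(3*c)/3


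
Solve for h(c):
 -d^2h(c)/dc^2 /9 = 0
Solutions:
 h(c) = C1 + C2*c


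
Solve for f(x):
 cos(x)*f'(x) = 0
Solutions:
 f(x) = C1


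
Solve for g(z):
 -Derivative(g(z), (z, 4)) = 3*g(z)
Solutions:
 g(z) = (C1*sin(sqrt(2)*3^(1/4)*z/2) + C2*cos(sqrt(2)*3^(1/4)*z/2))*exp(-sqrt(2)*3^(1/4)*z/2) + (C3*sin(sqrt(2)*3^(1/4)*z/2) + C4*cos(sqrt(2)*3^(1/4)*z/2))*exp(sqrt(2)*3^(1/4)*z/2)


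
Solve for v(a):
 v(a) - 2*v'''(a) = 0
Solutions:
 v(a) = C3*exp(2^(2/3)*a/2) + (C1*sin(2^(2/3)*sqrt(3)*a/4) + C2*cos(2^(2/3)*sqrt(3)*a/4))*exp(-2^(2/3)*a/4)


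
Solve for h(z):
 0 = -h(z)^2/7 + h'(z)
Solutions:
 h(z) = -7/(C1 + z)


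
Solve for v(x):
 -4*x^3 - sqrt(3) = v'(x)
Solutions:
 v(x) = C1 - x^4 - sqrt(3)*x


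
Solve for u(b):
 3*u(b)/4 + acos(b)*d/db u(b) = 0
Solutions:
 u(b) = C1*exp(-3*Integral(1/acos(b), b)/4)


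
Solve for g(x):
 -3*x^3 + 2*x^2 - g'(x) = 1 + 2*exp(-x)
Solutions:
 g(x) = C1 - 3*x^4/4 + 2*x^3/3 - x + 2*exp(-x)


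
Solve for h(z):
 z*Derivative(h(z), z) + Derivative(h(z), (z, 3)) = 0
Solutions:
 h(z) = C1 + Integral(C2*airyai(-z) + C3*airybi(-z), z)


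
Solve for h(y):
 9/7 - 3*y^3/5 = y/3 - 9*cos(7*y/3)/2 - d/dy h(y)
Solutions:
 h(y) = C1 + 3*y^4/20 + y^2/6 - 9*y/7 - 27*sin(7*y/3)/14


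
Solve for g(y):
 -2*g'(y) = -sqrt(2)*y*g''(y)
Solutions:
 g(y) = C1 + C2*y^(1 + sqrt(2))


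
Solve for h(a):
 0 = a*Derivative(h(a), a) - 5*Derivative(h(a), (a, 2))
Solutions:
 h(a) = C1 + C2*erfi(sqrt(10)*a/10)


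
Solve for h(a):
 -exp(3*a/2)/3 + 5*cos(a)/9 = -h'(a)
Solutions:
 h(a) = C1 + 2*exp(3*a/2)/9 - 5*sin(a)/9


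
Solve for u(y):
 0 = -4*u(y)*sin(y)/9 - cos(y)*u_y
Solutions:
 u(y) = C1*cos(y)^(4/9)


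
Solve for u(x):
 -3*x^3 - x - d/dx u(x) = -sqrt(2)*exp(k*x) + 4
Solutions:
 u(x) = C1 - 3*x^4/4 - x^2/2 - 4*x + sqrt(2)*exp(k*x)/k


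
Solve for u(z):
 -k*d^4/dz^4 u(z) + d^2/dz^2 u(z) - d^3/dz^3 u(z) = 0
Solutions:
 u(z) = C1 + C2*z + C3*exp(z*(sqrt(4*k + 1) - 1)/(2*k)) + C4*exp(-z*(sqrt(4*k + 1) + 1)/(2*k))


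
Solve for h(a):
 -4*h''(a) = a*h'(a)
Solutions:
 h(a) = C1 + C2*erf(sqrt(2)*a/4)


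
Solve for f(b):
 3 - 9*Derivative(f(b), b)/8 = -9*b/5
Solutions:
 f(b) = C1 + 4*b^2/5 + 8*b/3


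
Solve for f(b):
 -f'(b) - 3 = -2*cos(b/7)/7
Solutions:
 f(b) = C1 - 3*b + 2*sin(b/7)


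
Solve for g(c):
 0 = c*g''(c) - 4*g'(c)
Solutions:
 g(c) = C1 + C2*c^5


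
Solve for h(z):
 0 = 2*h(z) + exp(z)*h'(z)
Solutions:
 h(z) = C1*exp(2*exp(-z))


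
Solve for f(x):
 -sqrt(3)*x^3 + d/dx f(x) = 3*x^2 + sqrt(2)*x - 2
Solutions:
 f(x) = C1 + sqrt(3)*x^4/4 + x^3 + sqrt(2)*x^2/2 - 2*x


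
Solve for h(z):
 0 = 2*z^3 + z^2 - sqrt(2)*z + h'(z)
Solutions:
 h(z) = C1 - z^4/2 - z^3/3 + sqrt(2)*z^2/2


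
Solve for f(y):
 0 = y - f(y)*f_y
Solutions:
 f(y) = -sqrt(C1 + y^2)
 f(y) = sqrt(C1 + y^2)


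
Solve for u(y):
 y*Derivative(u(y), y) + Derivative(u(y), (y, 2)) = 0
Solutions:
 u(y) = C1 + C2*erf(sqrt(2)*y/2)


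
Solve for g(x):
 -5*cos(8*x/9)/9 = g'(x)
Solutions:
 g(x) = C1 - 5*sin(8*x/9)/8


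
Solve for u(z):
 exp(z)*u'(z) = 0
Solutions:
 u(z) = C1


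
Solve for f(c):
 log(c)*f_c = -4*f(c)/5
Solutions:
 f(c) = C1*exp(-4*li(c)/5)


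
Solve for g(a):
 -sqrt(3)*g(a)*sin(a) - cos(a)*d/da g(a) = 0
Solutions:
 g(a) = C1*cos(a)^(sqrt(3))


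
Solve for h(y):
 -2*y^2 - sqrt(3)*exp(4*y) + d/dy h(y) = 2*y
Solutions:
 h(y) = C1 + 2*y^3/3 + y^2 + sqrt(3)*exp(4*y)/4


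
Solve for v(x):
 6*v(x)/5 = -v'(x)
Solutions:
 v(x) = C1*exp(-6*x/5)


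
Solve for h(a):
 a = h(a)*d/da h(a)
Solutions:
 h(a) = -sqrt(C1 + a^2)
 h(a) = sqrt(C1 + a^2)


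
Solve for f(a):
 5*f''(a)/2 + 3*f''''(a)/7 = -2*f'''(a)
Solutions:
 f(a) = C1 + C2*a + (C3*sin(sqrt(14)*a/6) + C4*cos(sqrt(14)*a/6))*exp(-7*a/3)


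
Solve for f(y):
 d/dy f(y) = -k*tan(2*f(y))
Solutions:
 f(y) = -asin(C1*exp(-2*k*y))/2 + pi/2
 f(y) = asin(C1*exp(-2*k*y))/2


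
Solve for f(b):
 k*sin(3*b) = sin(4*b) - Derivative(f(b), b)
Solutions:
 f(b) = C1 + k*cos(3*b)/3 - cos(4*b)/4


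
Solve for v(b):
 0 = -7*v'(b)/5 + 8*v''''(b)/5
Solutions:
 v(b) = C1 + C4*exp(7^(1/3)*b/2) + (C2*sin(sqrt(3)*7^(1/3)*b/4) + C3*cos(sqrt(3)*7^(1/3)*b/4))*exp(-7^(1/3)*b/4)


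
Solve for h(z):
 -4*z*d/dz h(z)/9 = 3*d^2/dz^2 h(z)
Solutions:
 h(z) = C1 + C2*erf(sqrt(6)*z/9)


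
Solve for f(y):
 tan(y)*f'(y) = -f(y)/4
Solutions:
 f(y) = C1/sin(y)^(1/4)


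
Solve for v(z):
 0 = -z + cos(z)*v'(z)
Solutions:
 v(z) = C1 + Integral(z/cos(z), z)


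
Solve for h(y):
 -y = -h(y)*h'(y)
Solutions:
 h(y) = -sqrt(C1 + y^2)
 h(y) = sqrt(C1 + y^2)


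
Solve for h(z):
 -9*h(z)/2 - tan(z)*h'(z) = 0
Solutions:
 h(z) = C1/sin(z)^(9/2)


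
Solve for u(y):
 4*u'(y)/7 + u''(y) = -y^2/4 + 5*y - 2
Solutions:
 u(y) = C1 + C2*exp(-4*y/7) - 7*y^3/48 + 329*y^2/64 - 2751*y/128


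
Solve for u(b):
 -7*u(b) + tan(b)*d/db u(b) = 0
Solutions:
 u(b) = C1*sin(b)^7


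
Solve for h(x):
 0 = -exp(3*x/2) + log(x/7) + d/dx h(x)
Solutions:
 h(x) = C1 - x*log(x) + x*(1 + log(7)) + 2*exp(3*x/2)/3


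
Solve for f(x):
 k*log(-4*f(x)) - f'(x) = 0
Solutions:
 Integral(1/(log(-_y) + 2*log(2)), (_y, f(x))) = C1 + k*x


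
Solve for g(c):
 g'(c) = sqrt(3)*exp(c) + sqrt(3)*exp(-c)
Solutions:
 g(c) = C1 + 2*sqrt(3)*sinh(c)


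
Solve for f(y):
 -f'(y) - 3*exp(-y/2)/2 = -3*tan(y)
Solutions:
 f(y) = C1 + 3*log(tan(y)^2 + 1)/2 + 3*exp(-y/2)


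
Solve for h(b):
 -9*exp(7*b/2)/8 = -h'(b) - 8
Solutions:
 h(b) = C1 - 8*b + 9*exp(7*b/2)/28


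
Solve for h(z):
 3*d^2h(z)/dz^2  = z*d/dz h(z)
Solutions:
 h(z) = C1 + C2*erfi(sqrt(6)*z/6)


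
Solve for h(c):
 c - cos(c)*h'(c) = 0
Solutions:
 h(c) = C1 + Integral(c/cos(c), c)


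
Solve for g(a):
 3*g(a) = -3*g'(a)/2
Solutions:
 g(a) = C1*exp(-2*a)


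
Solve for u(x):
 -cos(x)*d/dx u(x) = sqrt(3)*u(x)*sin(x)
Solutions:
 u(x) = C1*cos(x)^(sqrt(3))


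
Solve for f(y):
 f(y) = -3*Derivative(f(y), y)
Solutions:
 f(y) = C1*exp(-y/3)


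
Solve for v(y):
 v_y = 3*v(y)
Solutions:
 v(y) = C1*exp(3*y)


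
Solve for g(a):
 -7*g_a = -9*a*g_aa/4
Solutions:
 g(a) = C1 + C2*a^(37/9)


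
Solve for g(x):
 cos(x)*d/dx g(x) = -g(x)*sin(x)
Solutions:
 g(x) = C1*cos(x)


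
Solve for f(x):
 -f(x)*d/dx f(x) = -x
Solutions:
 f(x) = -sqrt(C1 + x^2)
 f(x) = sqrt(C1 + x^2)


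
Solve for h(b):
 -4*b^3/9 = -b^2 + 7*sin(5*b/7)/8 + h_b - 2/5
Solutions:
 h(b) = C1 - b^4/9 + b^3/3 + 2*b/5 + 49*cos(5*b/7)/40


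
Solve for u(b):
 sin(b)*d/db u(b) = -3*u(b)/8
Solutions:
 u(b) = C1*(cos(b) + 1)^(3/16)/(cos(b) - 1)^(3/16)


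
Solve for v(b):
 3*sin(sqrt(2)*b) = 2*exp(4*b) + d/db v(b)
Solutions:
 v(b) = C1 - exp(4*b)/2 - 3*sqrt(2)*cos(sqrt(2)*b)/2


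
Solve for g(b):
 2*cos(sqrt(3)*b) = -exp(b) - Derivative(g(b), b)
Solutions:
 g(b) = C1 - exp(b) - 2*sqrt(3)*sin(sqrt(3)*b)/3


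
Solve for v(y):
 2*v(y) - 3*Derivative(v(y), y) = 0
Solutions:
 v(y) = C1*exp(2*y/3)


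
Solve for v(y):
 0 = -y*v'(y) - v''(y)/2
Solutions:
 v(y) = C1 + C2*erf(y)


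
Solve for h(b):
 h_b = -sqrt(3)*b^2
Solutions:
 h(b) = C1 - sqrt(3)*b^3/3


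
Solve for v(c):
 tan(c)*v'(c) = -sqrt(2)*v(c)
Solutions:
 v(c) = C1/sin(c)^(sqrt(2))


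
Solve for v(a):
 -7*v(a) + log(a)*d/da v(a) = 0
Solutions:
 v(a) = C1*exp(7*li(a))


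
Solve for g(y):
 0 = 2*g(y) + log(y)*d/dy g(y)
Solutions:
 g(y) = C1*exp(-2*li(y))


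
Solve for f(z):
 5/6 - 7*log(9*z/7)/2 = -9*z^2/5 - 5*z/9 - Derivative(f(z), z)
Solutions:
 f(z) = C1 - 3*z^3/5 - 5*z^2/18 + 7*z*log(z)/2 - 7*z*log(7)/2 - 13*z/3 + 7*z*log(3)


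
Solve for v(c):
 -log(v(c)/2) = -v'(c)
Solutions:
 Integral(1/(-log(_y) + log(2)), (_y, v(c))) = C1 - c


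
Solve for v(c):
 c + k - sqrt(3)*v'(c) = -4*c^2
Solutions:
 v(c) = C1 + 4*sqrt(3)*c^3/9 + sqrt(3)*c^2/6 + sqrt(3)*c*k/3


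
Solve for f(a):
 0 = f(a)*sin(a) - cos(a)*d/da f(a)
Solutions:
 f(a) = C1/cos(a)


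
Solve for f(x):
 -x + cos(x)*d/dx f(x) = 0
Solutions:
 f(x) = C1 + Integral(x/cos(x), x)


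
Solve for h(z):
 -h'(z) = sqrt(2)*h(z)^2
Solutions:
 h(z) = 1/(C1 + sqrt(2)*z)


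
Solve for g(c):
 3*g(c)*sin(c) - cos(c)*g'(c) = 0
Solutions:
 g(c) = C1/cos(c)^3


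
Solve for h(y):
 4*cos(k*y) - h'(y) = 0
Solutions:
 h(y) = C1 + 4*sin(k*y)/k


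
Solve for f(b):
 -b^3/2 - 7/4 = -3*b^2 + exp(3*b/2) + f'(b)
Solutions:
 f(b) = C1 - b^4/8 + b^3 - 7*b/4 - 2*exp(3*b/2)/3


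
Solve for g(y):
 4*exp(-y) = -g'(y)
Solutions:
 g(y) = C1 + 4*exp(-y)


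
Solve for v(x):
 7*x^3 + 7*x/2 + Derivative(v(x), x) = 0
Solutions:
 v(x) = C1 - 7*x^4/4 - 7*x^2/4


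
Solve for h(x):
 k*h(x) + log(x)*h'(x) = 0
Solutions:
 h(x) = C1*exp(-k*li(x))


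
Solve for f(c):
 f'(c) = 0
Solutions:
 f(c) = C1


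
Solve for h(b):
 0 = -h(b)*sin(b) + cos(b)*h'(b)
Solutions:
 h(b) = C1/cos(b)


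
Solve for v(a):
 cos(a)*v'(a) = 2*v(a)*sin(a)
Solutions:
 v(a) = C1/cos(a)^2


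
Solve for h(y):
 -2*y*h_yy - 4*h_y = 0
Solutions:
 h(y) = C1 + C2/y


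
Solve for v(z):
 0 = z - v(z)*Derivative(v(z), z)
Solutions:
 v(z) = -sqrt(C1 + z^2)
 v(z) = sqrt(C1 + z^2)


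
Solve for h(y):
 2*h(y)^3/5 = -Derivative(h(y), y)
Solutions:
 h(y) = -sqrt(10)*sqrt(-1/(C1 - 2*y))/2
 h(y) = sqrt(10)*sqrt(-1/(C1 - 2*y))/2


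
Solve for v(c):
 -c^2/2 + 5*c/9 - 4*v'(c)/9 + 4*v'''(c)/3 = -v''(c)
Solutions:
 v(c) = C1 + C2*exp(c*(-9 + sqrt(273))/24) + C3*exp(-c*(9 + sqrt(273))/24) - 3*c^3/8 - 61*c^2/32 - 981*c/64


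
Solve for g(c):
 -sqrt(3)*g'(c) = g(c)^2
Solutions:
 g(c) = 3/(C1 + sqrt(3)*c)


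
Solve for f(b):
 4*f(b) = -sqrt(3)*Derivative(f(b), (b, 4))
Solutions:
 f(b) = (C1*sin(3^(7/8)*b/3) + C2*cos(3^(7/8)*b/3))*exp(-3^(7/8)*b/3) + (C3*sin(3^(7/8)*b/3) + C4*cos(3^(7/8)*b/3))*exp(3^(7/8)*b/3)


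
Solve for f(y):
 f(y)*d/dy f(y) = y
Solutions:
 f(y) = -sqrt(C1 + y^2)
 f(y) = sqrt(C1 + y^2)


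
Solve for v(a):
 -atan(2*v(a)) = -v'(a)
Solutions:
 Integral(1/atan(2*_y), (_y, v(a))) = C1 + a


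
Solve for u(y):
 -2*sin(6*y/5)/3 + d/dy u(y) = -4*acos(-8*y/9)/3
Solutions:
 u(y) = C1 - 4*y*acos(-8*y/9)/3 - sqrt(81 - 64*y^2)/6 - 5*cos(6*y/5)/9


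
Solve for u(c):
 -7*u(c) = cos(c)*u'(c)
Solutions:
 u(c) = C1*sqrt(sin(c) - 1)*(sin(c)^3 - 3*sin(c)^2 + 3*sin(c) - 1)/(sqrt(sin(c) + 1)*(sin(c)^3 + 3*sin(c)^2 + 3*sin(c) + 1))


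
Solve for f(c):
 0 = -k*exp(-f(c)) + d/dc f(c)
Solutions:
 f(c) = log(C1 + c*k)


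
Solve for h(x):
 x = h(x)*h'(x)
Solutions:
 h(x) = -sqrt(C1 + x^2)
 h(x) = sqrt(C1 + x^2)


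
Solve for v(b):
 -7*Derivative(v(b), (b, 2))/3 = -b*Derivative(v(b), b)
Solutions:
 v(b) = C1 + C2*erfi(sqrt(42)*b/14)


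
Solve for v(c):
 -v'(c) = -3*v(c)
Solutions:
 v(c) = C1*exp(3*c)


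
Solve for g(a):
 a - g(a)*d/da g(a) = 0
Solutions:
 g(a) = -sqrt(C1 + a^2)
 g(a) = sqrt(C1 + a^2)


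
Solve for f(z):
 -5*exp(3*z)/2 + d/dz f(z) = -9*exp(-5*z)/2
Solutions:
 f(z) = C1 + 5*exp(3*z)/6 + 9*exp(-5*z)/10


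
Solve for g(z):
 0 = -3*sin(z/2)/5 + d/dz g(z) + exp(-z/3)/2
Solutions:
 g(z) = C1 - 6*cos(z/2)/5 + 3*exp(-z/3)/2


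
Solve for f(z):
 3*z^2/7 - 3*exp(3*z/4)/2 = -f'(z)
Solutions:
 f(z) = C1 - z^3/7 + 2*exp(3*z/4)


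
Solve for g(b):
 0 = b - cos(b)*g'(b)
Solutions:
 g(b) = C1 + Integral(b/cos(b), b)


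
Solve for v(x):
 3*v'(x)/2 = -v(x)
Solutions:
 v(x) = C1*exp(-2*x/3)


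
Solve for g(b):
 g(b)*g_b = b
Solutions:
 g(b) = -sqrt(C1 + b^2)
 g(b) = sqrt(C1 + b^2)


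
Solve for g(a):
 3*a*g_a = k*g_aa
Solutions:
 g(a) = C1 + C2*erf(sqrt(6)*a*sqrt(-1/k)/2)/sqrt(-1/k)


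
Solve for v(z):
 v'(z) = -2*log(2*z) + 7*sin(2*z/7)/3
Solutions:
 v(z) = C1 - 2*z*log(z) - 2*z*log(2) + 2*z - 49*cos(2*z/7)/6


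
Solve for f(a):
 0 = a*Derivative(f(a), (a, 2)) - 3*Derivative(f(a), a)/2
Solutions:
 f(a) = C1 + C2*a^(5/2)


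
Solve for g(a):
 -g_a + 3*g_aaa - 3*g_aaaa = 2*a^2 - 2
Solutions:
 g(a) = C1 + C2*exp(a*(2*2^(1/3)/(3*sqrt(5) + 7)^(1/3) + 2^(2/3)*(3*sqrt(5) + 7)^(1/3) + 4)/12)*sin(2^(1/3)*sqrt(3)*a*(-2^(1/3)*(3*sqrt(5) + 7)^(1/3) + 2/(3*sqrt(5) + 7)^(1/3))/12) + C3*exp(a*(2*2^(1/3)/(3*sqrt(5) + 7)^(1/3) + 2^(2/3)*(3*sqrt(5) + 7)^(1/3) + 4)/12)*cos(2^(1/3)*sqrt(3)*a*(-2^(1/3)*(3*sqrt(5) + 7)^(1/3) + 2/(3*sqrt(5) + 7)^(1/3))/12) + C4*exp(a*(-2^(2/3)*(3*sqrt(5) + 7)^(1/3) - 2*2^(1/3)/(3*sqrt(5) + 7)^(1/3) + 2)/6) - 2*a^3/3 - 10*a


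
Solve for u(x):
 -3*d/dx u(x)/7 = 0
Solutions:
 u(x) = C1


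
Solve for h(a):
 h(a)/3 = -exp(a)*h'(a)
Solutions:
 h(a) = C1*exp(exp(-a)/3)


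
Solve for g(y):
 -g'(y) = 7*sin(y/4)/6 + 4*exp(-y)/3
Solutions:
 g(y) = C1 + 14*cos(y/4)/3 + 4*exp(-y)/3


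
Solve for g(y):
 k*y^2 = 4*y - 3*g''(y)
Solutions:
 g(y) = C1 + C2*y - k*y^4/36 + 2*y^3/9


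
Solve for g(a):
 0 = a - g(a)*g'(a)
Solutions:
 g(a) = -sqrt(C1 + a^2)
 g(a) = sqrt(C1 + a^2)


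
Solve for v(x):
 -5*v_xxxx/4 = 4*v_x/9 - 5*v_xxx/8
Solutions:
 v(x) = C1 + C2*exp(x*(5*5^(1/3)/(8*sqrt(546) + 187)^(1/3) + 10 + 5^(2/3)*(8*sqrt(546) + 187)^(1/3))/60)*sin(sqrt(3)*5^(1/3)*x*(-5^(1/3)*(8*sqrt(546) + 187)^(1/3) + 5/(8*sqrt(546) + 187)^(1/3))/60) + C3*exp(x*(5*5^(1/3)/(8*sqrt(546) + 187)^(1/3) + 10 + 5^(2/3)*(8*sqrt(546) + 187)^(1/3))/60)*cos(sqrt(3)*5^(1/3)*x*(-5^(1/3)*(8*sqrt(546) + 187)^(1/3) + 5/(8*sqrt(546) + 187)^(1/3))/60) + C4*exp(x*(-5^(2/3)*(8*sqrt(546) + 187)^(1/3) - 5*5^(1/3)/(8*sqrt(546) + 187)^(1/3) + 5)/30)


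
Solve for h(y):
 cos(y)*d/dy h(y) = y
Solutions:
 h(y) = C1 + Integral(y/cos(y), y)


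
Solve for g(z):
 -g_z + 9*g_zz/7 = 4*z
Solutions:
 g(z) = C1 + C2*exp(7*z/9) - 2*z^2 - 36*z/7


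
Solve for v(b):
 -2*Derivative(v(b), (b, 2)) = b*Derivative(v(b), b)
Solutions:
 v(b) = C1 + C2*erf(b/2)


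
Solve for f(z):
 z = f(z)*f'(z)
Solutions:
 f(z) = -sqrt(C1 + z^2)
 f(z) = sqrt(C1 + z^2)


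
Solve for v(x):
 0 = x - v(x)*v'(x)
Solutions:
 v(x) = -sqrt(C1 + x^2)
 v(x) = sqrt(C1 + x^2)


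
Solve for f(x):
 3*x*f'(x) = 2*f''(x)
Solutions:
 f(x) = C1 + C2*erfi(sqrt(3)*x/2)


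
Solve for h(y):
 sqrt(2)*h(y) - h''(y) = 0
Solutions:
 h(y) = C1*exp(-2^(1/4)*y) + C2*exp(2^(1/4)*y)


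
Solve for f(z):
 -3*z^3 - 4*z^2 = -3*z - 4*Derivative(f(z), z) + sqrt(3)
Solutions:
 f(z) = C1 + 3*z^4/16 + z^3/3 - 3*z^2/8 + sqrt(3)*z/4


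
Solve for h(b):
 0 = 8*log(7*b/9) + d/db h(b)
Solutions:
 h(b) = C1 - 8*b*log(b) + b*log(43046721/5764801) + 8*b


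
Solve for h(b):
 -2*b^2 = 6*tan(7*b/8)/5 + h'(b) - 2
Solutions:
 h(b) = C1 - 2*b^3/3 + 2*b + 48*log(cos(7*b/8))/35


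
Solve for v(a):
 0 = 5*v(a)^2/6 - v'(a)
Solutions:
 v(a) = -6/(C1 + 5*a)


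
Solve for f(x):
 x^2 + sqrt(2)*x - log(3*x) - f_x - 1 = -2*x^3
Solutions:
 f(x) = C1 + x^4/2 + x^3/3 + sqrt(2)*x^2/2 - x*log(x) - x*log(3)


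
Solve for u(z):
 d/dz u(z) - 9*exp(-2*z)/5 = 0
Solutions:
 u(z) = C1 - 9*exp(-2*z)/10


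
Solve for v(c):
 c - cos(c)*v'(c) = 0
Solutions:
 v(c) = C1 + Integral(c/cos(c), c)


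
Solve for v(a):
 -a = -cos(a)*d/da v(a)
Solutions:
 v(a) = C1 + Integral(a/cos(a), a)


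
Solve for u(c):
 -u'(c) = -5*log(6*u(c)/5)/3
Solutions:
 3*Integral(1/(-log(_y) - log(6) + log(5)), (_y, u(c)))/5 = C1 - c


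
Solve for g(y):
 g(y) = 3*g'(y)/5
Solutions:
 g(y) = C1*exp(5*y/3)


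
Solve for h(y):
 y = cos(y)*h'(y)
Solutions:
 h(y) = C1 + Integral(y/cos(y), y)


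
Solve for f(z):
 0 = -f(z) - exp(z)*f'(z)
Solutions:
 f(z) = C1*exp(exp(-z))


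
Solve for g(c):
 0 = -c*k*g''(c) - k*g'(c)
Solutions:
 g(c) = C1 + C2*log(c)


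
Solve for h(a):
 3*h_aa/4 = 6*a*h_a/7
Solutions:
 h(a) = C1 + C2*erfi(2*sqrt(7)*a/7)


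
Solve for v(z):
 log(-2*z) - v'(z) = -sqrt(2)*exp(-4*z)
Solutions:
 v(z) = C1 + z*log(-z) + z*(-1 + log(2)) - sqrt(2)*exp(-4*z)/4


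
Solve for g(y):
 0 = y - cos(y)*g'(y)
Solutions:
 g(y) = C1 + Integral(y/cos(y), y)


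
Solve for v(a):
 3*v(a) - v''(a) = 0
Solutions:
 v(a) = C1*exp(-sqrt(3)*a) + C2*exp(sqrt(3)*a)


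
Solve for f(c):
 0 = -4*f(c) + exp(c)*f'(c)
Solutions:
 f(c) = C1*exp(-4*exp(-c))


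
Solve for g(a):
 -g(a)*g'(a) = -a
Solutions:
 g(a) = -sqrt(C1 + a^2)
 g(a) = sqrt(C1 + a^2)


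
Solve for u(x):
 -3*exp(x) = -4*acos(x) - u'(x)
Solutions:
 u(x) = C1 - 4*x*acos(x) + 4*sqrt(1 - x^2) + 3*exp(x)


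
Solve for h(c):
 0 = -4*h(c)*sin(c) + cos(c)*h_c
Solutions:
 h(c) = C1/cos(c)^4


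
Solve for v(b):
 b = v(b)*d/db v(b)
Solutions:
 v(b) = -sqrt(C1 + b^2)
 v(b) = sqrt(C1 + b^2)


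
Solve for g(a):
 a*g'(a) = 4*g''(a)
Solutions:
 g(a) = C1 + C2*erfi(sqrt(2)*a/4)


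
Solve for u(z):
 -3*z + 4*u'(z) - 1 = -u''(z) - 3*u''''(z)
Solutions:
 u(z) = C1 + C4*exp(-z) + 3*z^2/8 + z/16 + (C2*sin(sqrt(39)*z/6) + C3*cos(sqrt(39)*z/6))*exp(z/2)


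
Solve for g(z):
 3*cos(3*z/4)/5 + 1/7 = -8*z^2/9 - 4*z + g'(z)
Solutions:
 g(z) = C1 + 8*z^3/27 + 2*z^2 + z/7 + 4*sin(3*z/4)/5


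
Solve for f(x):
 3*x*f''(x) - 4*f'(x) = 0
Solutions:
 f(x) = C1 + C2*x^(7/3)


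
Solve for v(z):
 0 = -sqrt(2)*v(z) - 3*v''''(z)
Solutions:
 v(z) = (C1*sin(2^(5/8)*3^(3/4)*z/6) + C2*cos(2^(5/8)*3^(3/4)*z/6))*exp(-2^(5/8)*3^(3/4)*z/6) + (C3*sin(2^(5/8)*3^(3/4)*z/6) + C4*cos(2^(5/8)*3^(3/4)*z/6))*exp(2^(5/8)*3^(3/4)*z/6)


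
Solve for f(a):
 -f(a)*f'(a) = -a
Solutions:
 f(a) = -sqrt(C1 + a^2)
 f(a) = sqrt(C1 + a^2)


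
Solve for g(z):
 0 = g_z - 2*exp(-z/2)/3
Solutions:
 g(z) = C1 - 4*exp(-z/2)/3


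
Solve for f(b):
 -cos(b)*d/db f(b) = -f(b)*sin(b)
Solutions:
 f(b) = C1/cos(b)


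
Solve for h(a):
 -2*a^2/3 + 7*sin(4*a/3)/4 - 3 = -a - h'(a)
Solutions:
 h(a) = C1 + 2*a^3/9 - a^2/2 + 3*a + 21*cos(4*a/3)/16


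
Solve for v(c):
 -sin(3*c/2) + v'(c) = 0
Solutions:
 v(c) = C1 - 2*cos(3*c/2)/3


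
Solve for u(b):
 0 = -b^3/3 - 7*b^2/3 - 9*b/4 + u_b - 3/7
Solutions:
 u(b) = C1 + b^4/12 + 7*b^3/9 + 9*b^2/8 + 3*b/7


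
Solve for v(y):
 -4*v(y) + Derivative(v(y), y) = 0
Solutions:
 v(y) = C1*exp(4*y)


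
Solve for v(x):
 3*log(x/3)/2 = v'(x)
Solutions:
 v(x) = C1 + 3*x*log(x)/2 - 3*x*log(3)/2 - 3*x/2


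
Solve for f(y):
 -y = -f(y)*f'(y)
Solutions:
 f(y) = -sqrt(C1 + y^2)
 f(y) = sqrt(C1 + y^2)


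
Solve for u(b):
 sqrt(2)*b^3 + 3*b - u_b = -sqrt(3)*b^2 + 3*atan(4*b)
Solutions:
 u(b) = C1 + sqrt(2)*b^4/4 + sqrt(3)*b^3/3 + 3*b^2/2 - 3*b*atan(4*b) + 3*log(16*b^2 + 1)/8


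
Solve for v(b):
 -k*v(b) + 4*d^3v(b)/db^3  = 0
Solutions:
 v(b) = C1*exp(2^(1/3)*b*k^(1/3)/2) + C2*exp(2^(1/3)*b*k^(1/3)*(-1 + sqrt(3)*I)/4) + C3*exp(-2^(1/3)*b*k^(1/3)*(1 + sqrt(3)*I)/4)


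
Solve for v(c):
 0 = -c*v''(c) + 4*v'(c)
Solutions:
 v(c) = C1 + C2*c^5


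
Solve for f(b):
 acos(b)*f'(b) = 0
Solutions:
 f(b) = C1


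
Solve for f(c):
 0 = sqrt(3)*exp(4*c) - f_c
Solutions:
 f(c) = C1 + sqrt(3)*exp(4*c)/4


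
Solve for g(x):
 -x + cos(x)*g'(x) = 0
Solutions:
 g(x) = C1 + Integral(x/cos(x), x)


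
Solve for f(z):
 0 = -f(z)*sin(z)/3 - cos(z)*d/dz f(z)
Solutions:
 f(z) = C1*cos(z)^(1/3)


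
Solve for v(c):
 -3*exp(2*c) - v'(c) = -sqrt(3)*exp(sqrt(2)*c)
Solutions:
 v(c) = C1 - 3*exp(2*c)/2 + sqrt(6)*exp(sqrt(2)*c)/2


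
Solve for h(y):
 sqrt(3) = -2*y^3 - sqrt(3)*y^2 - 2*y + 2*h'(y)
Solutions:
 h(y) = C1 + y^4/4 + sqrt(3)*y^3/6 + y^2/2 + sqrt(3)*y/2


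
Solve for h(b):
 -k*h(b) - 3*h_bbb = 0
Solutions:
 h(b) = C1*exp(3^(2/3)*b*(-k)^(1/3)/3) + C2*exp(b*(-k)^(1/3)*(-3^(2/3) + 3*3^(1/6)*I)/6) + C3*exp(-b*(-k)^(1/3)*(3^(2/3) + 3*3^(1/6)*I)/6)


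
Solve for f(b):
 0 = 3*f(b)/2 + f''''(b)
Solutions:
 f(b) = (C1*sin(6^(1/4)*b/2) + C2*cos(6^(1/4)*b/2))*exp(-6^(1/4)*b/2) + (C3*sin(6^(1/4)*b/2) + C4*cos(6^(1/4)*b/2))*exp(6^(1/4)*b/2)


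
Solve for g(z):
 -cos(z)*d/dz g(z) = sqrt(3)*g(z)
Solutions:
 g(z) = C1*(sin(z) - 1)^(sqrt(3)/2)/(sin(z) + 1)^(sqrt(3)/2)


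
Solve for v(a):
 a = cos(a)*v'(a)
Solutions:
 v(a) = C1 + Integral(a/cos(a), a)


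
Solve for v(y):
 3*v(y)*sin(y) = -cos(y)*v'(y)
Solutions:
 v(y) = C1*cos(y)^3


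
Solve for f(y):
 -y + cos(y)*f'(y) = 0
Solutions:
 f(y) = C1 + Integral(y/cos(y), y)


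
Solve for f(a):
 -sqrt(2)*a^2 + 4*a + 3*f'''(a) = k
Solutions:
 f(a) = C1 + C2*a + C3*a^2 + sqrt(2)*a^5/180 - a^4/18 + a^3*k/18


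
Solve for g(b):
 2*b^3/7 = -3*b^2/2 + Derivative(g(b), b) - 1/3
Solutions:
 g(b) = C1 + b^4/14 + b^3/2 + b/3


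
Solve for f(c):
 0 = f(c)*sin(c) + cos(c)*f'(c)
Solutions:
 f(c) = C1*cos(c)


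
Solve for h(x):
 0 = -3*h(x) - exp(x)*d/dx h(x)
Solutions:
 h(x) = C1*exp(3*exp(-x))


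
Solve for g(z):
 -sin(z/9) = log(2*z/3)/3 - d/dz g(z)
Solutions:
 g(z) = C1 + z*log(z)/3 - z*log(3)/3 - z/3 + z*log(2)/3 - 9*cos(z/9)


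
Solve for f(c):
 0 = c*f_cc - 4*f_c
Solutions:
 f(c) = C1 + C2*c^5


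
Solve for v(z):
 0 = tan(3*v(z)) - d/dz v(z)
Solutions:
 v(z) = -asin(C1*exp(3*z))/3 + pi/3
 v(z) = asin(C1*exp(3*z))/3


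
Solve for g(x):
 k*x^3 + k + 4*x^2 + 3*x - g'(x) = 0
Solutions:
 g(x) = C1 + k*x^4/4 + k*x + 4*x^3/3 + 3*x^2/2


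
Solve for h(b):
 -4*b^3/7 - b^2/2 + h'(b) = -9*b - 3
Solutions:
 h(b) = C1 + b^4/7 + b^3/6 - 9*b^2/2 - 3*b


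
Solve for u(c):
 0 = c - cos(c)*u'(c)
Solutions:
 u(c) = C1 + Integral(c/cos(c), c)


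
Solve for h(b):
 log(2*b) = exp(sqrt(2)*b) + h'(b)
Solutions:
 h(b) = C1 + b*log(b) + b*(-1 + log(2)) - sqrt(2)*exp(sqrt(2)*b)/2


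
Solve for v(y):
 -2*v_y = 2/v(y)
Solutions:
 v(y) = -sqrt(C1 - 2*y)
 v(y) = sqrt(C1 - 2*y)


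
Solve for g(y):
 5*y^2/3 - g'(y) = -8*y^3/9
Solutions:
 g(y) = C1 + 2*y^4/9 + 5*y^3/9


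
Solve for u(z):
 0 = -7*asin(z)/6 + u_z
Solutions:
 u(z) = C1 + 7*z*asin(z)/6 + 7*sqrt(1 - z^2)/6


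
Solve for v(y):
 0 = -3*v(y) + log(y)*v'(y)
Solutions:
 v(y) = C1*exp(3*li(y))


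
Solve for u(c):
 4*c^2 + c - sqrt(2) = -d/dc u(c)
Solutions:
 u(c) = C1 - 4*c^3/3 - c^2/2 + sqrt(2)*c


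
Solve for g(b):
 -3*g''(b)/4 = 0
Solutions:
 g(b) = C1 + C2*b


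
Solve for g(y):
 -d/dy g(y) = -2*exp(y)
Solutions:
 g(y) = C1 + 2*exp(y)


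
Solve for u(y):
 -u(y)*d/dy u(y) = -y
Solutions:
 u(y) = -sqrt(C1 + y^2)
 u(y) = sqrt(C1 + y^2)


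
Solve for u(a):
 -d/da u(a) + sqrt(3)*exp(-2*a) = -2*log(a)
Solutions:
 u(a) = C1 + 2*a*log(a) - 2*a - sqrt(3)*exp(-2*a)/2


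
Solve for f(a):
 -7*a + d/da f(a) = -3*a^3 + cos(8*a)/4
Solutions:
 f(a) = C1 - 3*a^4/4 + 7*a^2/2 + sin(8*a)/32


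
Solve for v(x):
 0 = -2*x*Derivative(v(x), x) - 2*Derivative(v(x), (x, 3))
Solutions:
 v(x) = C1 + Integral(C2*airyai(-x) + C3*airybi(-x), x)


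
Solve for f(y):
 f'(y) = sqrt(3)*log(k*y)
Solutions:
 f(y) = C1 + sqrt(3)*y*log(k*y) - sqrt(3)*y


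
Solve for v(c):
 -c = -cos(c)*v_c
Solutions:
 v(c) = C1 + Integral(c/cos(c), c)


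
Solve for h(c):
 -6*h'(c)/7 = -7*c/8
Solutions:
 h(c) = C1 + 49*c^2/96


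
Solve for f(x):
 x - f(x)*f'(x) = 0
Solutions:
 f(x) = -sqrt(C1 + x^2)
 f(x) = sqrt(C1 + x^2)


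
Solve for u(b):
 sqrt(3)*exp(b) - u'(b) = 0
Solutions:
 u(b) = C1 + sqrt(3)*exp(b)


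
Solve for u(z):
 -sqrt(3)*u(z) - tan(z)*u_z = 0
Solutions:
 u(z) = C1/sin(z)^(sqrt(3))


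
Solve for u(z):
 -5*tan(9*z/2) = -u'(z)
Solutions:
 u(z) = C1 - 10*log(cos(9*z/2))/9


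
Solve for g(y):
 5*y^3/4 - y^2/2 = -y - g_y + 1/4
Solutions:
 g(y) = C1 - 5*y^4/16 + y^3/6 - y^2/2 + y/4


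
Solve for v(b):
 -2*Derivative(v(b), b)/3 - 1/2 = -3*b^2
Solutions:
 v(b) = C1 + 3*b^3/2 - 3*b/4


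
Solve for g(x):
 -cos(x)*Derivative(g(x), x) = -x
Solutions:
 g(x) = C1 + Integral(x/cos(x), x)


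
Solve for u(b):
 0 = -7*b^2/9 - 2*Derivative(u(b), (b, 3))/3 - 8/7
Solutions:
 u(b) = C1 + C2*b + C3*b^2 - 7*b^5/360 - 2*b^3/7


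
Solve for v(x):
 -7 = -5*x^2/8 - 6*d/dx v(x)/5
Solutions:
 v(x) = C1 - 25*x^3/144 + 35*x/6


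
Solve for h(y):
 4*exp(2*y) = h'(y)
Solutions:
 h(y) = C1 + 2*exp(2*y)


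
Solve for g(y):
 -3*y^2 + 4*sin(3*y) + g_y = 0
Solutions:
 g(y) = C1 + y^3 + 4*cos(3*y)/3


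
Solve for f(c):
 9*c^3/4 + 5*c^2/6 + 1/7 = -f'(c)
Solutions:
 f(c) = C1 - 9*c^4/16 - 5*c^3/18 - c/7


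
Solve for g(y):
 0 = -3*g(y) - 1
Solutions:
 g(y) = -1/3


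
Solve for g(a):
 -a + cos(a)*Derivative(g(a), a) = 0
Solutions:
 g(a) = C1 + Integral(a/cos(a), a)


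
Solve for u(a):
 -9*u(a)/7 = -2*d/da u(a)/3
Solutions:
 u(a) = C1*exp(27*a/14)


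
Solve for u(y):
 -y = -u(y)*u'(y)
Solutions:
 u(y) = -sqrt(C1 + y^2)
 u(y) = sqrt(C1 + y^2)


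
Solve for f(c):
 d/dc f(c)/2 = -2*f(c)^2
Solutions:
 f(c) = 1/(C1 + 4*c)


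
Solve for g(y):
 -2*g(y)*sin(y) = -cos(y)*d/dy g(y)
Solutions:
 g(y) = C1/cos(y)^2


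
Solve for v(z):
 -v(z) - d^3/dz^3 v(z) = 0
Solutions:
 v(z) = C3*exp(-z) + (C1*sin(sqrt(3)*z/2) + C2*cos(sqrt(3)*z/2))*exp(z/2)


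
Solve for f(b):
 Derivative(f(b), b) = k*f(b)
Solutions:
 f(b) = C1*exp(b*k)


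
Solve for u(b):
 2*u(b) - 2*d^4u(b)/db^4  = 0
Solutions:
 u(b) = C1*exp(-b) + C2*exp(b) + C3*sin(b) + C4*cos(b)


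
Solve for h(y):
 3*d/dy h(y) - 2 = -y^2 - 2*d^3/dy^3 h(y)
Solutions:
 h(y) = C1 + C2*sin(sqrt(6)*y/2) + C3*cos(sqrt(6)*y/2) - y^3/9 + 10*y/9


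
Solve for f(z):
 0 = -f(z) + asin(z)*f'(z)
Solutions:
 f(z) = C1*exp(Integral(1/asin(z), z))


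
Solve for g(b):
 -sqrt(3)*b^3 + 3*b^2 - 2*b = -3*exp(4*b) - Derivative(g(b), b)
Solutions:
 g(b) = C1 + sqrt(3)*b^4/4 - b^3 + b^2 - 3*exp(4*b)/4


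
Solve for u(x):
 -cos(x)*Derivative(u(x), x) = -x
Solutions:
 u(x) = C1 + Integral(x/cos(x), x)


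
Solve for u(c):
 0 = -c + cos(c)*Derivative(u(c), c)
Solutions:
 u(c) = C1 + Integral(c/cos(c), c)


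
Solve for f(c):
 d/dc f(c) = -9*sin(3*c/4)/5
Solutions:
 f(c) = C1 + 12*cos(3*c/4)/5


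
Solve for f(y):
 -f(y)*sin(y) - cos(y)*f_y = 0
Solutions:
 f(y) = C1*cos(y)


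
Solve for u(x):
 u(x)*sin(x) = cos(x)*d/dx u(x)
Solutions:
 u(x) = C1/cos(x)


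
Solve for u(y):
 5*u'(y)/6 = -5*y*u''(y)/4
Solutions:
 u(y) = C1 + C2*y^(1/3)


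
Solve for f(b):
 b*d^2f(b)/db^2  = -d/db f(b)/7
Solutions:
 f(b) = C1 + C2*b^(6/7)


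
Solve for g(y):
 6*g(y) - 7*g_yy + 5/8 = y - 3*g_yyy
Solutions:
 g(y) = C1*exp(y*(49/(sqrt(43) + 386/27)^(1/3) + 9*(sqrt(43) + 386/27)^(1/3) + 42)/54)*sin(sqrt(3)*y*(-9*(sqrt(43) + 386/27)^(1/3) + 49/(sqrt(43) + 386/27)^(1/3))/54) + C2*exp(y*(49/(sqrt(43) + 386/27)^(1/3) + 9*(sqrt(43) + 386/27)^(1/3) + 42)/54)*cos(sqrt(3)*y*(-9*(sqrt(43) + 386/27)^(1/3) + 49/(sqrt(43) + 386/27)^(1/3))/54) + C3*exp(y*(-9*(sqrt(43) + 386/27)^(1/3) - 49/(sqrt(43) + 386/27)^(1/3) + 21)/27) + y/6 - 5/48


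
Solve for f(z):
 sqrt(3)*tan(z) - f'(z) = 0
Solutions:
 f(z) = C1 - sqrt(3)*log(cos(z))


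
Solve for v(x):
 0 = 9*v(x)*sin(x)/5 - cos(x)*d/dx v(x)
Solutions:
 v(x) = C1/cos(x)^(9/5)


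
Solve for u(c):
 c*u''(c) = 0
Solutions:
 u(c) = C1 + C2*c


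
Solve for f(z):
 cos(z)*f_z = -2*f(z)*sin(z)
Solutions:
 f(z) = C1*cos(z)^2


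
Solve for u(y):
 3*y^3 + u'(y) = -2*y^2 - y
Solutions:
 u(y) = C1 - 3*y^4/4 - 2*y^3/3 - y^2/2


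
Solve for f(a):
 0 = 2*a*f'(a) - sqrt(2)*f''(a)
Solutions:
 f(a) = C1 + C2*erfi(2^(3/4)*a/2)


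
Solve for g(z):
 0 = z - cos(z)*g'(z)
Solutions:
 g(z) = C1 + Integral(z/cos(z), z)


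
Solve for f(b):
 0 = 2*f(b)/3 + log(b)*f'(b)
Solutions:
 f(b) = C1*exp(-2*li(b)/3)


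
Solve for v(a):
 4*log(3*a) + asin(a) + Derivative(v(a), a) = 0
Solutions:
 v(a) = C1 - 4*a*log(a) - a*asin(a) - 4*a*log(3) + 4*a - sqrt(1 - a^2)


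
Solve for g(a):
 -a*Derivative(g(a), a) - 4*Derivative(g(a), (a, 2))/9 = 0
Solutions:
 g(a) = C1 + C2*erf(3*sqrt(2)*a/4)


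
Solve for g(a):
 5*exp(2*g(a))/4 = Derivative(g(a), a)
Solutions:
 g(a) = log(-sqrt(-1/(C1 + 5*a))) + log(2)/2
 g(a) = log(-1/(C1 + 5*a))/2 + log(2)/2


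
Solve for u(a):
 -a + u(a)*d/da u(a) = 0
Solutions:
 u(a) = -sqrt(C1 + a^2)
 u(a) = sqrt(C1 + a^2)


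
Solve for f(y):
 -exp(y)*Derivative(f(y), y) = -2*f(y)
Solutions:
 f(y) = C1*exp(-2*exp(-y))


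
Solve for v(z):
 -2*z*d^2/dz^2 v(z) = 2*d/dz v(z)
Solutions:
 v(z) = C1 + C2*log(z)


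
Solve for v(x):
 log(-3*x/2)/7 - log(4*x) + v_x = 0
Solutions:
 v(x) = C1 + 6*x*log(x)/7 + x*(-6 - log(3) + 15*log(2) - I*pi)/7


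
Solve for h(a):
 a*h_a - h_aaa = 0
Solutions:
 h(a) = C1 + Integral(C2*airyai(a) + C3*airybi(a), a)


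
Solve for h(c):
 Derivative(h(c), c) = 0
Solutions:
 h(c) = C1


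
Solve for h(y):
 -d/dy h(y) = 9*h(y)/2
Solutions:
 h(y) = C1*exp(-9*y/2)


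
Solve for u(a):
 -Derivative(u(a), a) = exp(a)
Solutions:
 u(a) = C1 - exp(a)


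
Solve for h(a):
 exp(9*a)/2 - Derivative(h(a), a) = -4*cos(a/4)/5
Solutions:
 h(a) = C1 + exp(9*a)/18 + 16*sin(a/4)/5


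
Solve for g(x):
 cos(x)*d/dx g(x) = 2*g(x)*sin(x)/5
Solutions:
 g(x) = C1/cos(x)^(2/5)


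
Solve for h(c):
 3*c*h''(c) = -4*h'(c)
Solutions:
 h(c) = C1 + C2/c^(1/3)


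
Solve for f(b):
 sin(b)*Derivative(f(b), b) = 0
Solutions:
 f(b) = C1


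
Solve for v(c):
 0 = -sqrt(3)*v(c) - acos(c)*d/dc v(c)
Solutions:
 v(c) = C1*exp(-sqrt(3)*Integral(1/acos(c), c))


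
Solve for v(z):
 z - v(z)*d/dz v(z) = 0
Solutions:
 v(z) = -sqrt(C1 + z^2)
 v(z) = sqrt(C1 + z^2)


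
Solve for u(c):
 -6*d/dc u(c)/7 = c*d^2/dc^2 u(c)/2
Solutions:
 u(c) = C1 + C2/c^(5/7)


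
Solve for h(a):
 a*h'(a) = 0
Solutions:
 h(a) = C1


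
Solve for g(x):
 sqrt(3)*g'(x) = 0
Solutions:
 g(x) = C1


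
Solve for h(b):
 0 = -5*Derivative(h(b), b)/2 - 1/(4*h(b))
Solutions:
 h(b) = -sqrt(C1 - 5*b)/5
 h(b) = sqrt(C1 - 5*b)/5


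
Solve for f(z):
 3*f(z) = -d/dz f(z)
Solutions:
 f(z) = C1*exp(-3*z)


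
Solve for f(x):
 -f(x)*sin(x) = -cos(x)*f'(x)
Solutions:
 f(x) = C1/cos(x)


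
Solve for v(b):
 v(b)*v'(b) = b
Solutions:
 v(b) = -sqrt(C1 + b^2)
 v(b) = sqrt(C1 + b^2)


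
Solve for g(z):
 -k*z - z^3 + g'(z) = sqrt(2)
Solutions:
 g(z) = C1 + k*z^2/2 + z^4/4 + sqrt(2)*z


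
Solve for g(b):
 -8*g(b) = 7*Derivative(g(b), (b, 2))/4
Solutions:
 g(b) = C1*sin(4*sqrt(14)*b/7) + C2*cos(4*sqrt(14)*b/7)


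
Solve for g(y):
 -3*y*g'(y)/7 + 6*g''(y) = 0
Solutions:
 g(y) = C1 + C2*erfi(sqrt(7)*y/14)


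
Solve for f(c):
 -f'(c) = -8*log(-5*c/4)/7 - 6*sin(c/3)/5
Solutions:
 f(c) = C1 + 8*c*log(-c)/7 - 16*c*log(2)/7 - 8*c/7 + 8*c*log(5)/7 - 18*cos(c/3)/5


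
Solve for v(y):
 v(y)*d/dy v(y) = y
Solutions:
 v(y) = -sqrt(C1 + y^2)
 v(y) = sqrt(C1 + y^2)


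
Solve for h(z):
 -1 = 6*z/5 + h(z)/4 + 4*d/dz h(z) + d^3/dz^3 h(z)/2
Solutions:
 h(z) = C1*exp(-6^(1/3)*z*(-(9 + sqrt(24657))^(1/3) + 16*6^(1/3)/(9 + sqrt(24657))^(1/3))/12)*sin(2^(1/3)*3^(1/6)*z*(4*2^(1/3)/(9 + sqrt(24657))^(1/3) + 3^(2/3)*(9 + sqrt(24657))^(1/3)/12)) + C2*exp(-6^(1/3)*z*(-(9 + sqrt(24657))^(1/3) + 16*6^(1/3)/(9 + sqrt(24657))^(1/3))/12)*cos(2^(1/3)*3^(1/6)*z*(4*2^(1/3)/(9 + sqrt(24657))^(1/3) + 3^(2/3)*(9 + sqrt(24657))^(1/3)/12)) + C3*exp(6^(1/3)*z*(-(9 + sqrt(24657))^(1/3) + 16*6^(1/3)/(9 + sqrt(24657))^(1/3))/6) - 24*z/5 + 364/5


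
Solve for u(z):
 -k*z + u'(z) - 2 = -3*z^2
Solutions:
 u(z) = C1 + k*z^2/2 - z^3 + 2*z


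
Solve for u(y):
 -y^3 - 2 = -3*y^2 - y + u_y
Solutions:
 u(y) = C1 - y^4/4 + y^3 + y^2/2 - 2*y


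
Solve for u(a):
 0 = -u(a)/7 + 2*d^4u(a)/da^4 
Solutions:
 u(a) = C1*exp(-14^(3/4)*a/14) + C2*exp(14^(3/4)*a/14) + C3*sin(14^(3/4)*a/14) + C4*cos(14^(3/4)*a/14)


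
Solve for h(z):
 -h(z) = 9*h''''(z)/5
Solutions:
 h(z) = (C1*sin(5^(1/4)*sqrt(6)*z/6) + C2*cos(5^(1/4)*sqrt(6)*z/6))*exp(-5^(1/4)*sqrt(6)*z/6) + (C3*sin(5^(1/4)*sqrt(6)*z/6) + C4*cos(5^(1/4)*sqrt(6)*z/6))*exp(5^(1/4)*sqrt(6)*z/6)


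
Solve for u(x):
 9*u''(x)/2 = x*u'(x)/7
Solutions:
 u(x) = C1 + C2*erfi(sqrt(7)*x/21)


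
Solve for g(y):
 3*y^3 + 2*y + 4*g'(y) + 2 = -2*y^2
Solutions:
 g(y) = C1 - 3*y^4/16 - y^3/6 - y^2/4 - y/2


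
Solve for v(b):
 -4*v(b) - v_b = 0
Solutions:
 v(b) = C1*exp(-4*b)


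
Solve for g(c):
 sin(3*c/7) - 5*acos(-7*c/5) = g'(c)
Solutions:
 g(c) = C1 - 5*c*acos(-7*c/5) - 5*sqrt(25 - 49*c^2)/7 - 7*cos(3*c/7)/3


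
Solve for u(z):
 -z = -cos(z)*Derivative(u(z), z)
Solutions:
 u(z) = C1 + Integral(z/cos(z), z)


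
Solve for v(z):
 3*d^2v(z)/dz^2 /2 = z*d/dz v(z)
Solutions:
 v(z) = C1 + C2*erfi(sqrt(3)*z/3)


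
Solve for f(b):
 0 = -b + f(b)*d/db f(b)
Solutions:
 f(b) = -sqrt(C1 + b^2)
 f(b) = sqrt(C1 + b^2)


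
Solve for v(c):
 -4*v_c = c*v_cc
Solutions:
 v(c) = C1 + C2/c^3


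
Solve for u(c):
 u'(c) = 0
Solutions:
 u(c) = C1


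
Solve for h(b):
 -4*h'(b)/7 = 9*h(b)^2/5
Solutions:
 h(b) = 20/(C1 + 63*b)


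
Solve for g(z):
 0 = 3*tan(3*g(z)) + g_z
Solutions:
 g(z) = -asin(C1*exp(-9*z))/3 + pi/3
 g(z) = asin(C1*exp(-9*z))/3


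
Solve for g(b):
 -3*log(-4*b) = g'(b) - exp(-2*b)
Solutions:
 g(b) = C1 - 3*b*log(-b) + 3*b*(1 - 2*log(2)) - exp(-2*b)/2


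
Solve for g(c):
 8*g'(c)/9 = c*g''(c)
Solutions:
 g(c) = C1 + C2*c^(17/9)


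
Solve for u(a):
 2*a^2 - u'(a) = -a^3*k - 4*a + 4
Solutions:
 u(a) = C1 + a^4*k/4 + 2*a^3/3 + 2*a^2 - 4*a


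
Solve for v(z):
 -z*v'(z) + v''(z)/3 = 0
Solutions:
 v(z) = C1 + C2*erfi(sqrt(6)*z/2)


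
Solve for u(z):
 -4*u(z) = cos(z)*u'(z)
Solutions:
 u(z) = C1*(sin(z)^2 - 2*sin(z) + 1)/(sin(z)^2 + 2*sin(z) + 1)


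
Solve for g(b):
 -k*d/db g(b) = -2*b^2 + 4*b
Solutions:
 g(b) = C1 + 2*b^3/(3*k) - 2*b^2/k


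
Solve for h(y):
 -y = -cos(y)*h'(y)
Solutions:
 h(y) = C1 + Integral(y/cos(y), y)


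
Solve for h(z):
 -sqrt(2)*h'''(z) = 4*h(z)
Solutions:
 h(z) = C3*exp(-sqrt(2)*z) + (C1*sin(sqrt(6)*z/2) + C2*cos(sqrt(6)*z/2))*exp(sqrt(2)*z/2)


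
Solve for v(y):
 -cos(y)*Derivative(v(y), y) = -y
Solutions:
 v(y) = C1 + Integral(y/cos(y), y)


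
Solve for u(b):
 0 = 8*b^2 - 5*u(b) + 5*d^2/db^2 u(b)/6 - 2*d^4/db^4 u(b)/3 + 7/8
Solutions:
 u(b) = 8*b^2/5 + (C1*sin(15^(1/4)*2^(3/4)*b*sin(atan(sqrt(455)/5)/2)/2) + C2*cos(15^(1/4)*2^(3/4)*b*sin(atan(sqrt(455)/5)/2)/2))*exp(-15^(1/4)*2^(3/4)*b*cos(atan(sqrt(455)/5)/2)/2) + (C3*sin(15^(1/4)*2^(3/4)*b*sin(atan(sqrt(455)/5)/2)/2) + C4*cos(15^(1/4)*2^(3/4)*b*sin(atan(sqrt(455)/5)/2)/2))*exp(15^(1/4)*2^(3/4)*b*cos(atan(sqrt(455)/5)/2)/2) + 17/24


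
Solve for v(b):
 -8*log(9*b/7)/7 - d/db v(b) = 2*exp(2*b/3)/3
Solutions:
 v(b) = C1 - 8*b*log(b)/7 + 8*b*(-2*log(3) + 1 + log(7))/7 - exp(2*b/3)


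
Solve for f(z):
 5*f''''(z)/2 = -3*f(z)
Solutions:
 f(z) = (C1*sin(10^(3/4)*3^(1/4)*z/10) + C2*cos(10^(3/4)*3^(1/4)*z/10))*exp(-10^(3/4)*3^(1/4)*z/10) + (C3*sin(10^(3/4)*3^(1/4)*z/10) + C4*cos(10^(3/4)*3^(1/4)*z/10))*exp(10^(3/4)*3^(1/4)*z/10)


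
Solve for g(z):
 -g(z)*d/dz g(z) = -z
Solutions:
 g(z) = -sqrt(C1 + z^2)
 g(z) = sqrt(C1 + z^2)


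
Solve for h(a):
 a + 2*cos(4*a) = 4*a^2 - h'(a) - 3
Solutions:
 h(a) = C1 + 4*a^3/3 - a^2/2 - 3*a - sin(4*a)/2


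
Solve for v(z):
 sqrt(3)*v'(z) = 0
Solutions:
 v(z) = C1


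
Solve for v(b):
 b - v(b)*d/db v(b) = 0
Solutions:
 v(b) = -sqrt(C1 + b^2)
 v(b) = sqrt(C1 + b^2)


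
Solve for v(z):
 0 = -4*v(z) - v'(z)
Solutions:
 v(z) = C1*exp(-4*z)


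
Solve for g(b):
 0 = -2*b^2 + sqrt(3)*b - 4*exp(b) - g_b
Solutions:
 g(b) = C1 - 2*b^3/3 + sqrt(3)*b^2/2 - 4*exp(b)


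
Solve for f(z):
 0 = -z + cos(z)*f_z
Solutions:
 f(z) = C1 + Integral(z/cos(z), z)


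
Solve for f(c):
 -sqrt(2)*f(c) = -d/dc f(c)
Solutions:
 f(c) = C1*exp(sqrt(2)*c)


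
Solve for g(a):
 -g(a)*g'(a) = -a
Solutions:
 g(a) = -sqrt(C1 + a^2)
 g(a) = sqrt(C1 + a^2)


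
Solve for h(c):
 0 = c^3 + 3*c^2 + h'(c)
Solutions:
 h(c) = C1 - c^4/4 - c^3


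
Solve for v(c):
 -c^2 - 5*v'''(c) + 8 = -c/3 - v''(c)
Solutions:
 v(c) = C1 + C2*c + C3*exp(c/5) + c^4/12 + 29*c^3/18 + 121*c^2/6


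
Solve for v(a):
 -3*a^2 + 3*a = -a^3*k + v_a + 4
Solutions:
 v(a) = C1 + a^4*k/4 - a^3 + 3*a^2/2 - 4*a


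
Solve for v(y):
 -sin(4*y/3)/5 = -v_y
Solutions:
 v(y) = C1 - 3*cos(4*y/3)/20


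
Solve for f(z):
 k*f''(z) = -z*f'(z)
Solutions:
 f(z) = C1 + C2*sqrt(k)*erf(sqrt(2)*z*sqrt(1/k)/2)


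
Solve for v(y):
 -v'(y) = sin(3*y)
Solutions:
 v(y) = C1 + cos(3*y)/3


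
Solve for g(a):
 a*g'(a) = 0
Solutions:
 g(a) = C1


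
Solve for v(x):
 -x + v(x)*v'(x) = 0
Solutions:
 v(x) = -sqrt(C1 + x^2)
 v(x) = sqrt(C1 + x^2)


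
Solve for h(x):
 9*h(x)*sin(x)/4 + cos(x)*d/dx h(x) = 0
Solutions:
 h(x) = C1*cos(x)^(9/4)


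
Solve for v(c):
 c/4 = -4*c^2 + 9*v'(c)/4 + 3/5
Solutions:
 v(c) = C1 + 16*c^3/27 + c^2/18 - 4*c/15


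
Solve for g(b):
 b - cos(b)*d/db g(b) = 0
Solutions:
 g(b) = C1 + Integral(b/cos(b), b)


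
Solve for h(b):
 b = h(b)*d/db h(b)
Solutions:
 h(b) = -sqrt(C1 + b^2)
 h(b) = sqrt(C1 + b^2)


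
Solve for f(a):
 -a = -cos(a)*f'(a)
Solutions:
 f(a) = C1 + Integral(a/cos(a), a)


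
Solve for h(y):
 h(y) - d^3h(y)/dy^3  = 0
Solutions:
 h(y) = C3*exp(y) + (C1*sin(sqrt(3)*y/2) + C2*cos(sqrt(3)*y/2))*exp(-y/2)


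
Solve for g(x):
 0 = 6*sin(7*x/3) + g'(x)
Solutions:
 g(x) = C1 + 18*cos(7*x/3)/7


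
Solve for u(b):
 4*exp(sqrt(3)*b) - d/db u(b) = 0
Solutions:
 u(b) = C1 + 4*sqrt(3)*exp(sqrt(3)*b)/3


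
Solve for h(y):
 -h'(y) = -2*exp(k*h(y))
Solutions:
 h(y) = Piecewise((log(-1/(C1*k + 2*k*y))/k, Ne(k, 0)), (nan, True))
 h(y) = Piecewise((C1 + 2*y, Eq(k, 0)), (nan, True))
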